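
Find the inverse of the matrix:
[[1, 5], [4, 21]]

For [[a,b],[c,d]], inverse = (1/det)·[[d,-b],[-c,a]]
det = (1)(21) - (5)(4) = 21 - 20 = 1
Inverse = [[21, -5], [-4, 1]]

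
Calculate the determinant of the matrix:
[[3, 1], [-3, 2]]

For a 2×2 matrix [[a, b], [c, d]], det = ad - bc
det = (3)(2) - (1)(-3) = 6 - -3 = 9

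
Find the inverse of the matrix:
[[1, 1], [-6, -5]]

For [[a,b],[c,d]], inverse = (1/det)·[[d,-b],[-c,a]]
det = (1)(-5) - (1)(-6) = -5 - -6 = 1
Inverse = [[-5, -1], [6, 1]]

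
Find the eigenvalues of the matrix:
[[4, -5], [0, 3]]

Characteristic equation: det(A - λI) = 0
λ² - (trace)λ + (det) = 0
trace = 4 + 3 = 7, det = (4)(3) - (-5)(0) = 12
λ² - (7)λ + (12) = 0
λ = (7 ± √((7)² - 4·(12))) / 2 = (7 ± √1) / 2
Solving: λ = 3, 4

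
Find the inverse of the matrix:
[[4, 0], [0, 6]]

For [[a,b],[c,d]], inverse = (1/det)·[[d,-b],[-c,a]]
det = (4)(6) - (0)(0) = 24 - 0 = 24
Inverse = (1/24)·[[6, 0], [0, 4]]
= [[1/4, 0], [0, 1/6]]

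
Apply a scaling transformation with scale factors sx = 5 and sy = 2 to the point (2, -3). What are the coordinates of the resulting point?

Scaling matrix:
[[5, 0], [0, 2]]
Result: (2 × 5, -3 × 2) = (10, -6)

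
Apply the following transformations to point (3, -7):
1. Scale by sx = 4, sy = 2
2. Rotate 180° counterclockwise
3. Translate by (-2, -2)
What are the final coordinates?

Step 1: Scale → (12, -14)
Step 2: Rotate 180° → (-12, 14)
Step 3: Translate → (-14, 12)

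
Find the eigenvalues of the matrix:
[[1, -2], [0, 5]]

Characteristic equation: det(A - λI) = 0
λ² - (trace)λ + (det) = 0
trace = 1 + 5 = 6, det = (1)(5) - (-2)(0) = 5
λ² - (6)λ + (5) = 0
λ = (6 ± √((6)² - 4·(5))) / 2 = (6 ± √16) / 2
Solving: λ = 1, 5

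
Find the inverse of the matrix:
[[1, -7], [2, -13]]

For [[a,b],[c,d]], inverse = (1/det)·[[d,-b],[-c,a]]
det = (1)(-13) - (-7)(2) = -13 - -14 = 1
Inverse = [[-13, 7], [-2, 1]]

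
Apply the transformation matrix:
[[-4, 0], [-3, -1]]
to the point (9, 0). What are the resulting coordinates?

Matrix multiplication:
[[-4, 0], [-3, -1]] × [9, 0]ᵀ
= [(-4)(9) + (0)(0), (-3)(9) + (-1)(0)]ᵀ
= [-36, -27]ᵀ
Result: (-36, -27)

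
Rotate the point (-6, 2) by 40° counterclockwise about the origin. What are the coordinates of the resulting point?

Rotation matrix for 40°: [[cos 40°, -sin 40°], [sin 40°, cos 40°]] ≈ [[0.766044, -0.642788], [0.642788, 0.766044]]
[[0.766044, -0.642788], [0.642788, 0.766044]] × [-6, 2]ᵀ ≈ [-5.8818, -2.3246]ᵀ
Result: (-5.8818, -2.3246)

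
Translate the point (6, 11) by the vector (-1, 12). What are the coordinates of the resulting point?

Translation by (-1, 12) (homogeneous matrix [[1, 0, -1], [0, 1, 12], [0, 0, 1]]):
x' = 6 + -1 = 5
y' = 11 + 12 = 23
Result: (5, 23)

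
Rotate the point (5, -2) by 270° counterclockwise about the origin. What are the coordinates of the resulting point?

Rotation matrix for 270°: [[cos 270°, -sin 270°], [sin 270°, cos 270°]] = [[0, 1], [-1, 0]]
[[0, 1], [-1, 0]] × [5, -2]ᵀ = [-2, -5]ᵀ
Result: (-2, -5)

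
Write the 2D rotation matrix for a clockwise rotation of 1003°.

Rotation matrix formula: [[cos θ, -sin θ], [sin θ, cos θ]]
A clockwise rotation by 1003° is equivalent to a counterclockwise rotation by -1003°.
For θ = -1003°:
cos(-1003°) = 0.2250
sin(-1003°) = 0.9744
Result: [[0.2250, -0.9744], [0.9744, 0.2250]]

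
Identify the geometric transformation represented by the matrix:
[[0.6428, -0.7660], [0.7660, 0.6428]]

This matrix represents: rotation by 50° counterclockwise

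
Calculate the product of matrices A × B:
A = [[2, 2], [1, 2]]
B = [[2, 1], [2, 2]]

Matrix multiplication:
C[0][0] = 2×2 + 2×2 = 8
C[0][1] = 2×1 + 2×2 = 6
C[1][0] = 1×2 + 2×2 = 6
C[1][1] = 1×1 + 2×2 = 5
Result: [[8, 6], [6, 5]]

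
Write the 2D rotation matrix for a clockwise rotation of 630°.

Rotation matrix formula: [[cos θ, -sin θ], [sin θ, cos θ]]
A clockwise rotation by 630° is equivalent to a counterclockwise rotation by -630°.
For θ = -630°:
cos(-630°) = 0
sin(-630°) = 1
Result: [[0, -1], [1, 0]]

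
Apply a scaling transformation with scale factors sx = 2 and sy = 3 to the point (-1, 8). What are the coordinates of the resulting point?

Scaling matrix:
[[2, 0], [0, 3]]
Result: (-1 × 2, 8 × 3) = (-2, 24)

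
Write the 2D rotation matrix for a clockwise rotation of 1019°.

Rotation matrix formula: [[cos θ, -sin θ], [sin θ, cos θ]]
A clockwise rotation by 1019° is equivalent to a counterclockwise rotation by -1019°.
For θ = -1019°:
cos(-1019°) = 0.4848
sin(-1019°) = 0.8746
Result: [[0.4848, -0.8746], [0.8746, 0.4848]]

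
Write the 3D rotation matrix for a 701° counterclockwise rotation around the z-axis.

Rotation matrix for counterclockwise 701° around z-axis:
cos(701°) = 0.9455, sin(701°) = -0.3256
Result: [[0.9455, 0.3256, 0], [-0.3256, 0.9455, 0], [0, 0, 1]]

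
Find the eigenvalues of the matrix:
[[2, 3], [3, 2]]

Characteristic equation: det(A - λI) = 0
λ² - (trace)λ + (det) = 0
trace = 2 + 2 = 4, det = (2)(2) - (3)(3) = -5
λ² - (4)λ + (-5) = 0
λ = (4 ± √((4)² - 4·(-5))) / 2 = (4 ± √36) / 2
Solving: λ = -1, 5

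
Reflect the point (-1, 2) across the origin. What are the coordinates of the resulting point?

Reflection across origin: (-1, 2) → (1, -2)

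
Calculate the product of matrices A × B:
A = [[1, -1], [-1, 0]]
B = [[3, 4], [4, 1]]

Matrix multiplication:
C[0][0] = 1×3 + -1×4 = -1
C[0][1] = 1×4 + -1×1 = 3
C[1][0] = -1×3 + 0×4 = -3
C[1][1] = -1×4 + 0×1 = -4
Result: [[-1, 3], [-3, -4]]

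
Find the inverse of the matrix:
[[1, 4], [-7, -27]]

For [[a,b],[c,d]], inverse = (1/det)·[[d,-b],[-c,a]]
det = (1)(-27) - (4)(-7) = -27 - -28 = 1
Inverse = [[-27, -4], [7, 1]]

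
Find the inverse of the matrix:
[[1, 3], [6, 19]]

For [[a,b],[c,d]], inverse = (1/det)·[[d,-b],[-c,a]]
det = (1)(19) - (3)(6) = 19 - 18 = 1
Inverse = [[19, -3], [-6, 1]]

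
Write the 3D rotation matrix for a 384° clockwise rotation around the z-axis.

Rotation matrix for clockwise 384° around z-axis:
A clockwise rotation by 384° is a counterclockwise rotation by -384°.
cos(-384°) = 0.9135, sin(-384°) = -0.4067
Result: [[0.9135, 0.4067, 0], [-0.4067, 0.9135, 0], [0, 0, 1]]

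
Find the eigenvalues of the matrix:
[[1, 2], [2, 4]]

Characteristic equation: det(A - λI) = 0
λ² - (trace)λ + (det) = 0
trace = 1 + 4 = 5, det = (1)(4) - (2)(2) = 0
λ² - (5)λ + (0) = 0
λ = (5 ± √((5)² - 4·(0))) / 2 = (5 ± √25) / 2
Solving: λ = 0, 5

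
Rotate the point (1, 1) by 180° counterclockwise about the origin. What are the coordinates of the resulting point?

Rotation matrix for 180°: [[cos 180°, -sin 180°], [sin 180°, cos 180°]] = [[-1, 0], [0, -1]]
[[-1, 0], [0, -1]] × [1, 1]ᵀ = [-1, -1]ᵀ
Result: (-1, -1)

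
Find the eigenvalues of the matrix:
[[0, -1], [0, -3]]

Characteristic equation: det(A - λI) = 0
λ² - (trace)λ + (det) = 0
trace = 0 + -3 = -3, det = (0)(-3) - (-1)(0) = 0
λ² - (-3)λ + (0) = 0
λ = (-3 ± √((-3)² - 4·(0))) / 2 = (-3 ± √9) / 2
Solving: λ = -3, 0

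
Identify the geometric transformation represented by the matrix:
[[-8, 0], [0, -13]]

This matrix represents: non-uniform scaling by sx = -8, sy = -13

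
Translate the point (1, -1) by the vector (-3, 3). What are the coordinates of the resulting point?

Translation by (-3, 3) (homogeneous matrix [[1, 0, -3], [0, 1, 3], [0, 0, 1]]):
x' = 1 + -3 = -2
y' = -1 + 3 = 2
Result: (-2, 2)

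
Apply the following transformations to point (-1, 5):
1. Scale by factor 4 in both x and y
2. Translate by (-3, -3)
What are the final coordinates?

Step 1: Scale (-1, 5) by 4 → (-4, 20)
Step 2: Translate by (-3, -3) → (-7, 17)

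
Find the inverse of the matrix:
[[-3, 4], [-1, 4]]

For [[a,b],[c,d]], inverse = (1/det)·[[d,-b],[-c,a]]
det = (-3)(4) - (4)(-1) = -12 - -4 = -8
Inverse = (1/-8)·[[4, -4], [1, -3]]
= [[-1/2, 1/2], [-1/8, 3/8]]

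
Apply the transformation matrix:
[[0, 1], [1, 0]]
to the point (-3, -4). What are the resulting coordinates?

Matrix multiplication:
[[0, 1], [1, 0]] × [-3, -4]ᵀ
= [(0)(-3) + (1)(-4), (1)(-3) + (0)(-4)]ᵀ
= [-4, -3]ᵀ
Result: (-4, -3)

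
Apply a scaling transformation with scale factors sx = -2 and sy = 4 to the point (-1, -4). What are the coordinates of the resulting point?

Scaling matrix:
[[-2, 0], [0, 4]]
Result: (-1 × -2, -4 × 4) = (2, -16)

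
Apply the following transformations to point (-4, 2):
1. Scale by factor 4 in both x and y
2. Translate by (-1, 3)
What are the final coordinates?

Step 1: Scale (-4, 2) by 4 → (-16, 8)
Step 2: Translate by (-1, 3) → (-17, 11)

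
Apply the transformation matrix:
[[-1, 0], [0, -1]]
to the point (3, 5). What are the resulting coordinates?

Matrix multiplication:
[[-1, 0], [0, -1]] × [3, 5]ᵀ
= [(-1)(3) + (0)(5), (0)(3) + (-1)(5)]ᵀ
= [-3, -5]ᵀ
Result: (-3, -5)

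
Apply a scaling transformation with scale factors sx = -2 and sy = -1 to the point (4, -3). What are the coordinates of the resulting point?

Scaling matrix:
[[-2, 0], [0, -1]]
Result: (4 × -2, -3 × -1) = (-8, 3)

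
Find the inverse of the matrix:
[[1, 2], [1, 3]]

For [[a,b],[c,d]], inverse = (1/det)·[[d,-b],[-c,a]]
det = (1)(3) - (2)(1) = 3 - 2 = 1
Inverse = [[3, -2], [-1, 1]]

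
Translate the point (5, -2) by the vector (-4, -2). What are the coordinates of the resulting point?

Translation by (-4, -2) (homogeneous matrix [[1, 0, -4], [0, 1, -2], [0, 0, 1]]):
x' = 5 + -4 = 1
y' = -2 + -2 = -4
Result: (1, -4)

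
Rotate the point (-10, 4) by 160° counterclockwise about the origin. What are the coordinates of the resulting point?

Rotation matrix for 160°: [[cos 160°, -sin 160°], [sin 160°, cos 160°]] ≈ [[-0.939693, -0.342020], [0.342020, -0.939693]]
[[-0.939693, -0.342020], [0.342020, -0.939693]] × [-10, 4]ᵀ ≈ [8.0288, -7.1790]ᵀ
Result: (8.0288, -7.1790)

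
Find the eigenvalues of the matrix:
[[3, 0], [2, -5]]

Characteristic equation: det(A - λI) = 0
λ² - (trace)λ + (det) = 0
trace = 3 + -5 = -2, det = (3)(-5) - (0)(2) = -15
λ² - (-2)λ + (-15) = 0
λ = (-2 ± √((-2)² - 4·(-15))) / 2 = (-2 ± √64) / 2
Solving: λ = -5, 3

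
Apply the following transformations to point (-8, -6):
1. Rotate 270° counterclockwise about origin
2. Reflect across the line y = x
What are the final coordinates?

Step 1: Rotate 270° → (-6, 8)
Step 2: Reflect across line y = x → (8, -6)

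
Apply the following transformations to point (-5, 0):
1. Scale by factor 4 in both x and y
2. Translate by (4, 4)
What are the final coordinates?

Step 1: Scale (-5, 0) by 4 → (-20, 0)
Step 2: Translate by (4, 4) → (-16, 4)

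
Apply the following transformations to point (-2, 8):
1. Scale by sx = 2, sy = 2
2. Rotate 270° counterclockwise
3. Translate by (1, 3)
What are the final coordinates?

Step 1: Scale → (-4, 16)
Step 2: Rotate 270° → (16, 4)
Step 3: Translate → (17, 7)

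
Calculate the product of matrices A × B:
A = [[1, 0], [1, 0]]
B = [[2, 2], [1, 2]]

Matrix multiplication:
C[0][0] = 1×2 + 0×1 = 2
C[0][1] = 1×2 + 0×2 = 2
C[1][0] = 1×2 + 0×1 = 2
C[1][1] = 1×2 + 0×2 = 2
Result: [[2, 2], [2, 2]]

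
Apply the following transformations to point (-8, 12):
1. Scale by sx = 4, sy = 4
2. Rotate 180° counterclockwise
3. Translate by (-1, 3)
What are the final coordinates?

Step 1: Scale → (-32, 48)
Step 2: Rotate 180° → (32, -48)
Step 3: Translate → (31, -45)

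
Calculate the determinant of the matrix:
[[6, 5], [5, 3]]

For a 2×2 matrix [[a, b], [c, d]], det = ad - bc
det = (6)(3) - (5)(5) = 18 - 25 = -7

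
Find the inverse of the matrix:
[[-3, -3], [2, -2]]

For [[a,b],[c,d]], inverse = (1/det)·[[d,-b],[-c,a]]
det = (-3)(-2) - (-3)(2) = 6 - -6 = 12
Inverse = (1/12)·[[-2, 3], [-2, -3]]
= [[-1/6, 1/4], [-1/6, -1/4]]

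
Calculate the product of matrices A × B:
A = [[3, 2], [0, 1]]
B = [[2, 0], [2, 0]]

Matrix multiplication:
C[0][0] = 3×2 + 2×2 = 10
C[0][1] = 3×0 + 2×0 = 0
C[1][0] = 0×2 + 1×2 = 2
C[1][1] = 0×0 + 1×0 = 0
Result: [[10, 0], [2, 0]]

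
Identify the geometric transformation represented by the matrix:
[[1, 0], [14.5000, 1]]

This matrix represents: vertical shear with factor 14.5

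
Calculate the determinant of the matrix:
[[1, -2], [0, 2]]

For a 2×2 matrix [[a, b], [c, d]], det = ad - bc
det = (1)(2) - (-2)(0) = 2 - 0 = 2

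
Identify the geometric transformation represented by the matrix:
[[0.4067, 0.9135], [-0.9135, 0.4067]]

This matrix represents: rotation by 294° counterclockwise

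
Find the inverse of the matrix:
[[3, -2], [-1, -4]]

For [[a,b],[c,d]], inverse = (1/det)·[[d,-b],[-c,a]]
det = (3)(-4) - (-2)(-1) = -12 - 2 = -14
Inverse = (1/-14)·[[-4, 2], [1, 3]]
= [[2/7, -1/7], [-1/14, -3/14]]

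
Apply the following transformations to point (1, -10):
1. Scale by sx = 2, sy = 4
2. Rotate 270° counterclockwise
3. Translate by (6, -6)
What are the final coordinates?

Step 1: Scale → (2, -40)
Step 2: Rotate 270° → (-40, -2)
Step 3: Translate → (-34, -8)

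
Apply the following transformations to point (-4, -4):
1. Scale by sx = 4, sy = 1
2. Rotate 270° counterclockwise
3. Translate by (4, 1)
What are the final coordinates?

Step 1: Scale → (-16, -4)
Step 2: Rotate 270° → (-4, 16)
Step 3: Translate → (0, 17)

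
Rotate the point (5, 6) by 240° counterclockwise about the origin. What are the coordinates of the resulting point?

Rotation matrix for 240°: [[cos 240°, -sin 240°], [sin 240°, cos 240°]] ≈ [[-0.500000, 0.866025], [-0.866025, -0.500000]]
[[-0.500000, 0.866025], [-0.866025, -0.500000]] × [5, 6]ᵀ ≈ [2.6962, -7.3301]ᵀ
Result: (2.6962, -7.3301)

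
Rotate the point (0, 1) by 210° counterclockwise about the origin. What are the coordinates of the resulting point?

Rotation matrix for 210°: [[cos 210°, -sin 210°], [sin 210°, cos 210°]] ≈ [[-0.866025, 0.500000], [-0.500000, -0.866025]]
[[-0.866025, 0.500000], [-0.500000, -0.866025]] × [0, 1]ᵀ ≈ [0.5000, -0.8660]ᵀ
Result: (0.5000, -0.8660)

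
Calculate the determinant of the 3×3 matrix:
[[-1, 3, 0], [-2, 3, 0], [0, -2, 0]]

Expansion along first row:
det = -1·det([[3,0],[-2,0]]) - 3·det([[-2,0],[0,0]]) + 0·det([[-2,3],[0,-2]])
    = -1·(3·0 - 0·-2) - 3·(-2·0 - 0·0) + 0·(-2·-2 - 3·0)
    = -1·0 - 3·0 + 0·4
    = 0 + 0 + 0 = 0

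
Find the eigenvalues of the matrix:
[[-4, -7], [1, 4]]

Characteristic equation: det(A - λI) = 0
λ² - (trace)λ + (det) = 0
trace = -4 + 4 = 0, det = (-4)(4) - (-7)(1) = -9
λ² - (0)λ + (-9) = 0
λ = (0 ± √((0)² - 4·(-9))) / 2 = (0 ± √36) / 2
Solving: λ = -3, 3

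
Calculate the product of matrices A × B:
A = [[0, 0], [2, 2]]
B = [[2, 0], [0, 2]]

Matrix multiplication:
C[0][0] = 0×2 + 0×0 = 0
C[0][1] = 0×0 + 0×2 = 0
C[1][0] = 2×2 + 2×0 = 4
C[1][1] = 2×0 + 2×2 = 4
Result: [[0, 0], [4, 4]]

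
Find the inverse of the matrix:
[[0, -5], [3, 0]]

For [[a,b],[c,d]], inverse = (1/det)·[[d,-b],[-c,a]]
det = (0)(0) - (-5)(3) = 0 - -15 = 15
Inverse = (1/15)·[[0, 5], [-3, 0]]
= [[0, 1/3], [-1/5, 0]]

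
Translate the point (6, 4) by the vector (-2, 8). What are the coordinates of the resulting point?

Translation by (-2, 8) (homogeneous matrix [[1, 0, -2], [0, 1, 8], [0, 0, 1]]):
x' = 6 + -2 = 4
y' = 4 + 8 = 12
Result: (4, 12)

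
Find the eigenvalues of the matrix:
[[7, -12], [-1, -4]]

Characteristic equation: det(A - λI) = 0
λ² - (trace)λ + (det) = 0
trace = 7 + -4 = 3, det = (7)(-4) - (-12)(-1) = -40
λ² - (3)λ + (-40) = 0
λ = (3 ± √((3)² - 4·(-40))) / 2 = (3 ± √169) / 2
Solving: λ = -5, 8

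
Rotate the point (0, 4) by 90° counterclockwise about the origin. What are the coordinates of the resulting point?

Rotation matrix for 90°: [[cos 90°, -sin 90°], [sin 90°, cos 90°]] = [[0, -1], [1, 0]]
[[0, -1], [1, 0]] × [0, 4]ᵀ = [-4, 0]ᵀ
Result: (-4, 0)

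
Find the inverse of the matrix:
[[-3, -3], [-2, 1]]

For [[a,b],[c,d]], inverse = (1/det)·[[d,-b],[-c,a]]
det = (-3)(1) - (-3)(-2) = -3 - 6 = -9
Inverse = (1/-9)·[[1, 3], [2, -3]]
= [[-1/9, -1/3], [-2/9, 1/3]]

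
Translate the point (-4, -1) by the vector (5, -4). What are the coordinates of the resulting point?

Translation by (5, -4) (homogeneous matrix [[1, 0, 5], [0, 1, -4], [0, 0, 1]]):
x' = -4 + 5 = 1
y' = -1 + -4 = -5
Result: (1, -5)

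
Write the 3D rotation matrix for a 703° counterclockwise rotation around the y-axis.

Rotation matrix for counterclockwise 703° around y-axis:
cos(703°) = 0.9563, sin(703°) = -0.2924
Result: [[0.9563, 0, -0.2924], [0, 1, 0], [0.2924, 0, 0.9563]]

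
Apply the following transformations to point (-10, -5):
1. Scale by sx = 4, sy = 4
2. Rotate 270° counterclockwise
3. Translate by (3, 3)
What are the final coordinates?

Step 1: Scale → (-40, -20)
Step 2: Rotate 270° → (-20, 40)
Step 3: Translate → (-17, 43)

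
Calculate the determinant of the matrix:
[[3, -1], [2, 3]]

For a 2×2 matrix [[a, b], [c, d]], det = ad - bc
det = (3)(3) - (-1)(2) = 9 - -2 = 11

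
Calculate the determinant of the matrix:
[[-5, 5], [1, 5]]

For a 2×2 matrix [[a, b], [c, d]], det = ad - bc
det = (-5)(5) - (5)(1) = -25 - 5 = -30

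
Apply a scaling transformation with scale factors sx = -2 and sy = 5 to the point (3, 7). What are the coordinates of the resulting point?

Scaling matrix:
[[-2, 0], [0, 5]]
Result: (3 × -2, 7 × 5) = (-6, 35)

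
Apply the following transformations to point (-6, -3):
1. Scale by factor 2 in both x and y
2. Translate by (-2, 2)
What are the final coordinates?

Step 1: Scale (-6, -3) by 2 → (-12, -6)
Step 2: Translate by (-2, 2) → (-14, -4)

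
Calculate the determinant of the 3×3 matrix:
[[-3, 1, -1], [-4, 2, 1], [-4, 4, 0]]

Expansion along first row:
det = -3·det([[2,1],[4,0]]) - 1·det([[-4,1],[-4,0]]) + -1·det([[-4,2],[-4,4]])
    = -3·(2·0 - 1·4) - 1·(-4·0 - 1·-4) + -1·(-4·4 - 2·-4)
    = -3·-4 - 1·4 + -1·-8
    = 12 + -4 + 8 = 16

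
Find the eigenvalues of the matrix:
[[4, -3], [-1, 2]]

Characteristic equation: det(A - λI) = 0
λ² - (trace)λ + (det) = 0
trace = 4 + 2 = 6, det = (4)(2) - (-3)(-1) = 5
λ² - (6)λ + (5) = 0
λ = (6 ± √((6)² - 4·(5))) / 2 = (6 ± √16) / 2
Solving: λ = 1, 5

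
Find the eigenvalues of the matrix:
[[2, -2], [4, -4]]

Characteristic equation: det(A - λI) = 0
λ² - (trace)λ + (det) = 0
trace = 2 + -4 = -2, det = (2)(-4) - (-2)(4) = 0
λ² - (-2)λ + (0) = 0
λ = (-2 ± √((-2)² - 4·(0))) / 2 = (-2 ± √4) / 2
Solving: λ = -2, 0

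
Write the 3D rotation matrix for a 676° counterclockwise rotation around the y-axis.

Rotation matrix for counterclockwise 676° around y-axis:
cos(676°) = 0.7193, sin(676°) = -0.6947
Result: [[0.7193, 0, -0.6947], [0, 1, 0], [0.6947, 0, 0.7193]]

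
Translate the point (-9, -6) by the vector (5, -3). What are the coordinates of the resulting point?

Translation by (5, -3) (homogeneous matrix [[1, 0, 5], [0, 1, -3], [0, 0, 1]]):
x' = -9 + 5 = -4
y' = -6 + -3 = -9
Result: (-4, -9)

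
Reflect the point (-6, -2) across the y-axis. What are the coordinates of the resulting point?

Reflection across y-axis: (-6, -2) → (6, -2)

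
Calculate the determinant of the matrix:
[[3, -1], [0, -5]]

For a 2×2 matrix [[a, b], [c, d]], det = ad - bc
det = (3)(-5) - (-1)(0) = -15 - 0 = -15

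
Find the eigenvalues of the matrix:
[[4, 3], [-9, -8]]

Characteristic equation: det(A - λI) = 0
λ² - (trace)λ + (det) = 0
trace = 4 + -8 = -4, det = (4)(-8) - (3)(-9) = -5
λ² - (-4)λ + (-5) = 0
λ = (-4 ± √((-4)² - 4·(-5))) / 2 = (-4 ± √36) / 2
Solving: λ = -5, 1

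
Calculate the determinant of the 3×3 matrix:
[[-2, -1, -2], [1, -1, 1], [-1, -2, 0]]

Expansion along first row:
det = -2·det([[-1,1],[-2,0]]) - -1·det([[1,1],[-1,0]]) + -2·det([[1,-1],[-1,-2]])
    = -2·(-1·0 - 1·-2) - -1·(1·0 - 1·-1) + -2·(1·-2 - -1·-1)
    = -2·2 - -1·1 + -2·-3
    = -4 + 1 + 6 = 3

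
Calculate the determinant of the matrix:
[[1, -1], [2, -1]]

For a 2×2 matrix [[a, b], [c, d]], det = ad - bc
det = (1)(-1) - (-1)(2) = -1 - -2 = 1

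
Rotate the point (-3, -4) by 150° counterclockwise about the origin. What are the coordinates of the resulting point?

Rotation matrix for 150°: [[cos 150°, -sin 150°], [sin 150°, cos 150°]] ≈ [[-0.866025, -0.500000], [0.500000, -0.866025]]
[[-0.866025, -0.500000], [0.500000, -0.866025]] × [-3, -4]ᵀ ≈ [4.5981, 1.9641]ᵀ
Result: (4.5981, 1.9641)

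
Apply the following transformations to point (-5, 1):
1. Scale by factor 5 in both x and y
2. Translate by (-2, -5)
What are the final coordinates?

Step 1: Scale (-5, 1) by 5 → (-25, 5)
Step 2: Translate by (-2, -5) → (-27, 0)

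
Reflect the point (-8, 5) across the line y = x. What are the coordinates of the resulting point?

Reflection across line y = x: (-8, 5) → (5, -8)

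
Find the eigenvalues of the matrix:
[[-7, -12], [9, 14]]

Characteristic equation: det(A - λI) = 0
λ² - (trace)λ + (det) = 0
trace = -7 + 14 = 7, det = (-7)(14) - (-12)(9) = 10
λ² - (7)λ + (10) = 0
λ = (7 ± √((7)² - 4·(10))) / 2 = (7 ± √9) / 2
Solving: λ = 2, 5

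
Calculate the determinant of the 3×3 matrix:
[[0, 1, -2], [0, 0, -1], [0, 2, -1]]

Expansion along first row:
det = 0·det([[0,-1],[2,-1]]) - 1·det([[0,-1],[0,-1]]) + -2·det([[0,0],[0,2]])
    = 0·(0·-1 - -1·2) - 1·(0·-1 - -1·0) + -2·(0·2 - 0·0)
    = 0·2 - 1·0 + -2·0
    = 0 + 0 + 0 = 0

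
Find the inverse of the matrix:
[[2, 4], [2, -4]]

For [[a,b],[c,d]], inverse = (1/det)·[[d,-b],[-c,a]]
det = (2)(-4) - (4)(2) = -8 - 8 = -16
Inverse = (1/-16)·[[-4, -4], [-2, 2]]
= [[1/4, 1/4], [1/8, -1/8]]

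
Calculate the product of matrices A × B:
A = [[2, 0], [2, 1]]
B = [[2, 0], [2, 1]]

Matrix multiplication:
C[0][0] = 2×2 + 0×2 = 4
C[0][1] = 2×0 + 0×1 = 0
C[1][0] = 2×2 + 1×2 = 6
C[1][1] = 2×0 + 1×1 = 1
Result: [[4, 0], [6, 1]]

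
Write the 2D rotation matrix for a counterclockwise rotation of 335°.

Rotation matrix formula: [[cos θ, -sin θ], [sin θ, cos θ]]
For θ = 335°:
cos(335°) = 0.9063
sin(335°) = -0.4226
Result: [[0.9063, 0.4226], [-0.4226, 0.9063]]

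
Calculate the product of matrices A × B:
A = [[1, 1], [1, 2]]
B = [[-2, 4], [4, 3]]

Matrix multiplication:
C[0][0] = 1×-2 + 1×4 = 2
C[0][1] = 1×4 + 1×3 = 7
C[1][0] = 1×-2 + 2×4 = 6
C[1][1] = 1×4 + 2×3 = 10
Result: [[2, 7], [6, 10]]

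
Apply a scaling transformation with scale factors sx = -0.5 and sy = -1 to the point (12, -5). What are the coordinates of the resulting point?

Scaling matrix:
[[-0.50, 0], [0, -1]]
Result: (12 × -0.5, -5 × -1) = (-6, 5)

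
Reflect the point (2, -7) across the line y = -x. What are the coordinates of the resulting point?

Reflection across line y = -x: (2, -7) → (7, -2)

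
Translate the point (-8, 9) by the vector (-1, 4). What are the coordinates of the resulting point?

Translation by (-1, 4) (homogeneous matrix [[1, 0, -1], [0, 1, 4], [0, 0, 1]]):
x' = -8 + -1 = -9
y' = 9 + 4 = 13
Result: (-9, 13)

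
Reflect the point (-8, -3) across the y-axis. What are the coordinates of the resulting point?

Reflection across y-axis: (-8, -3) → (8, -3)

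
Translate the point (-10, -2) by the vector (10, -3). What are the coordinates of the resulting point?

Translation by (10, -3) (homogeneous matrix [[1, 0, 10], [0, 1, -3], [0, 0, 1]]):
x' = -10 + 10 = 0
y' = -2 + -3 = -5
Result: (0, -5)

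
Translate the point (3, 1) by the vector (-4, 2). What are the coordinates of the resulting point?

Translation by (-4, 2) (homogeneous matrix [[1, 0, -4], [0, 1, 2], [0, 0, 1]]):
x' = 3 + -4 = -1
y' = 1 + 2 = 3
Result: (-1, 3)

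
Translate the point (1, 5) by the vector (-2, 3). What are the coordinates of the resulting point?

Translation by (-2, 3) (homogeneous matrix [[1, 0, -2], [0, 1, 3], [0, 0, 1]]):
x' = 1 + -2 = -1
y' = 5 + 3 = 8
Result: (-1, 8)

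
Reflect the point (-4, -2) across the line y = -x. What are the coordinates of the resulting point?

Reflection across line y = -x: (-4, -2) → (2, 4)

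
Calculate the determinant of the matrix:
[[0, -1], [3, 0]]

For a 2×2 matrix [[a, b], [c, d]], det = ad - bc
det = (0)(0) - (-1)(3) = 0 - -3 = 3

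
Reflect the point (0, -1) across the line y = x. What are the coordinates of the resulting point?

Reflection across line y = x: (0, -1) → (-1, 0)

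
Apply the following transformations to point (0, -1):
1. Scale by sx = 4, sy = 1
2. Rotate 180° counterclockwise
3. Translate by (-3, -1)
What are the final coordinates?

Step 1: Scale → (0, -1)
Step 2: Rotate 180° → (0, 1)
Step 3: Translate → (-3, 0)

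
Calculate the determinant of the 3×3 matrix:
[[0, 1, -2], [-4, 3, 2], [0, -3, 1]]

Expansion along first row:
det = 0·det([[3,2],[-3,1]]) - 1·det([[-4,2],[0,1]]) + -2·det([[-4,3],[0,-3]])
    = 0·(3·1 - 2·-3) - 1·(-4·1 - 2·0) + -2·(-4·-3 - 3·0)
    = 0·9 - 1·-4 + -2·12
    = 0 + 4 + -24 = -20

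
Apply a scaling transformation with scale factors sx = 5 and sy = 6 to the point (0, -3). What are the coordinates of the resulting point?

Scaling matrix:
[[5, 0], [0, 6]]
Result: (0 × 5, -3 × 6) = (0, -18)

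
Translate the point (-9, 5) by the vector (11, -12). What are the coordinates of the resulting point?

Translation by (11, -12) (homogeneous matrix [[1, 0, 11], [0, 1, -12], [0, 0, 1]]):
x' = -9 + 11 = 2
y' = 5 + -12 = -7
Result: (2, -7)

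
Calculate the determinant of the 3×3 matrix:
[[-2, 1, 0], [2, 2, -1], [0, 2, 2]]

Expansion along first row:
det = -2·det([[2,-1],[2,2]]) - 1·det([[2,-1],[0,2]]) + 0·det([[2,2],[0,2]])
    = -2·(2·2 - -1·2) - 1·(2·2 - -1·0) + 0·(2·2 - 2·0)
    = -2·6 - 1·4 + 0·4
    = -12 + -4 + 0 = -16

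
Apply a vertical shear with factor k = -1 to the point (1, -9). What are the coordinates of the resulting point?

Shear matrix for vertical shear with factor k = -1:
[[1, 0], [-1, 1]]
Result: (1, -9) → (1, -10)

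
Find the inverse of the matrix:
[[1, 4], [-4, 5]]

For [[a,b],[c,d]], inverse = (1/det)·[[d,-b],[-c,a]]
det = (1)(5) - (4)(-4) = 5 - -16 = 21
Inverse = (1/21)·[[5, -4], [4, 1]]
= [[5/21, -4/21], [4/21, 1/21]]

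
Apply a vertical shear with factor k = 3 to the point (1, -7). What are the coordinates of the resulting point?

Shear matrix for vertical shear with factor k = 3:
[[1, 0], [3, 1]]
Result: (1, -7) → (1, -4)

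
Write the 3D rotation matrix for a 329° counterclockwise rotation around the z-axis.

Rotation matrix for counterclockwise 329° around z-axis:
cos(329°) = 0.8572, sin(329°) = -0.5150
Result: [[0.8572, 0.5150, 0], [-0.5150, 0.8572, 0], [0, 0, 1]]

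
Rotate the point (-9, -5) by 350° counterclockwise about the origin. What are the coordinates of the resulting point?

Rotation matrix for 350°: [[cos 350°, -sin 350°], [sin 350°, cos 350°]] ≈ [[0.984808, 0.173648], [-0.173648, 0.984808]]
[[0.984808, 0.173648], [-0.173648, 0.984808]] × [-9, -5]ᵀ ≈ [-9.7315, -3.3612]ᵀ
Result: (-9.7315, -3.3612)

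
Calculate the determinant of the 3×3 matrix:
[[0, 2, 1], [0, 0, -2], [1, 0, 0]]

Expansion along first row:
det = 0·det([[0,-2],[0,0]]) - 2·det([[0,-2],[1,0]]) + 1·det([[0,0],[1,0]])
    = 0·(0·0 - -2·0) - 2·(0·0 - -2·1) + 1·(0·0 - 0·1)
    = 0·0 - 2·2 + 1·0
    = 0 + -4 + 0 = -4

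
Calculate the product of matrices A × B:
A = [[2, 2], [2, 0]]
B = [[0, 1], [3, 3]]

Matrix multiplication:
C[0][0] = 2×0 + 2×3 = 6
C[0][1] = 2×1 + 2×3 = 8
C[1][0] = 2×0 + 0×3 = 0
C[1][1] = 2×1 + 0×3 = 2
Result: [[6, 8], [0, 2]]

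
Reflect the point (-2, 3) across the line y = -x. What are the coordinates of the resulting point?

Reflection across line y = -x: (-2, 3) → (-3, 2)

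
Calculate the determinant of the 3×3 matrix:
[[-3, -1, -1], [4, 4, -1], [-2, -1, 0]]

Expansion along first row:
det = -3·det([[4,-1],[-1,0]]) - -1·det([[4,-1],[-2,0]]) + -1·det([[4,4],[-2,-1]])
    = -3·(4·0 - -1·-1) - -1·(4·0 - -1·-2) + -1·(4·-1 - 4·-2)
    = -3·-1 - -1·-2 + -1·4
    = 3 + -2 + -4 = -3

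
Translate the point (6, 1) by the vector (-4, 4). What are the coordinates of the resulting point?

Translation by (-4, 4) (homogeneous matrix [[1, 0, -4], [0, 1, 4], [0, 0, 1]]):
x' = 6 + -4 = 2
y' = 1 + 4 = 5
Result: (2, 5)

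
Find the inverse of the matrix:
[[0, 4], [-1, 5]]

For [[a,b],[c,d]], inverse = (1/det)·[[d,-b],[-c,a]]
det = (0)(5) - (4)(-1) = 0 - -4 = 4
Inverse = (1/4)·[[5, -4], [1, 0]]
= [[5/4, -1], [1/4, 0]]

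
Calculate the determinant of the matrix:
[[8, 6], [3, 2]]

For a 2×2 matrix [[a, b], [c, d]], det = ad - bc
det = (8)(2) - (6)(3) = 16 - 18 = -2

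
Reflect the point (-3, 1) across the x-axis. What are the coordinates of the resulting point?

Reflection across x-axis: (-3, 1) → (-3, -1)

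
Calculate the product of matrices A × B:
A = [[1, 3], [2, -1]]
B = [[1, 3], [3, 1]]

Matrix multiplication:
C[0][0] = 1×1 + 3×3 = 10
C[0][1] = 1×3 + 3×1 = 6
C[1][0] = 2×1 + -1×3 = -1
C[1][1] = 2×3 + -1×1 = 5
Result: [[10, 6], [-1, 5]]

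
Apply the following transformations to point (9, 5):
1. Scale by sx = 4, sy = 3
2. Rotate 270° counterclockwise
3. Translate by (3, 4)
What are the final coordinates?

Step 1: Scale → (36, 15)
Step 2: Rotate 270° → (15, -36)
Step 3: Translate → (18, -32)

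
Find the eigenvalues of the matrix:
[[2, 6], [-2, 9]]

Characteristic equation: det(A - λI) = 0
λ² - (trace)λ + (det) = 0
trace = 2 + 9 = 11, det = (2)(9) - (6)(-2) = 30
λ² - (11)λ + (30) = 0
λ = (11 ± √((11)² - 4·(30))) / 2 = (11 ± √1) / 2
Solving: λ = 5, 6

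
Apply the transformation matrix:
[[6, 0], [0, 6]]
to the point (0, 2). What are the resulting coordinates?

Matrix multiplication:
[[6, 0], [0, 6]] × [0, 2]ᵀ
= [(6)(0) + (0)(2), (0)(0) + (6)(2)]ᵀ
= [0, 12]ᵀ
Result: (0, 12)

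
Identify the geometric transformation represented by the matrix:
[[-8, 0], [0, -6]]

This matrix represents: non-uniform scaling by sx = -8, sy = -6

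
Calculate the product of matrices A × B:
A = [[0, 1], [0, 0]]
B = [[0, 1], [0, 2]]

Matrix multiplication:
C[0][0] = 0×0 + 1×0 = 0
C[0][1] = 0×1 + 1×2 = 2
C[1][0] = 0×0 + 0×0 = 0
C[1][1] = 0×1 + 0×2 = 0
Result: [[0, 2], [0, 0]]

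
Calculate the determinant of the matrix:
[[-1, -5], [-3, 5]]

For a 2×2 matrix [[a, b], [c, d]], det = ad - bc
det = (-1)(5) - (-5)(-3) = -5 - 15 = -20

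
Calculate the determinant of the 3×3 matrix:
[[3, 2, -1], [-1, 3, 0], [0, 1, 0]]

Expansion along first row:
det = 3·det([[3,0],[1,0]]) - 2·det([[-1,0],[0,0]]) + -1·det([[-1,3],[0,1]])
    = 3·(3·0 - 0·1) - 2·(-1·0 - 0·0) + -1·(-1·1 - 3·0)
    = 3·0 - 2·0 + -1·-1
    = 0 + 0 + 1 = 1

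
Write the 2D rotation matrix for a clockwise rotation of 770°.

Rotation matrix formula: [[cos θ, -sin θ], [sin θ, cos θ]]
A clockwise rotation by 770° is equivalent to a counterclockwise rotation by -770°.
For θ = -770°:
cos(-770°) = 0.6428
sin(-770°) = -0.7660
Result: [[0.6428, 0.7660], [-0.7660, 0.6428]]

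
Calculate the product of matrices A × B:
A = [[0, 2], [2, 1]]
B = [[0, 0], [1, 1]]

Matrix multiplication:
C[0][0] = 0×0 + 2×1 = 2
C[0][1] = 0×0 + 2×1 = 2
C[1][0] = 2×0 + 1×1 = 1
C[1][1] = 2×0 + 1×1 = 1
Result: [[2, 2], [1, 1]]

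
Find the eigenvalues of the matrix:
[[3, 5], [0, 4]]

Characteristic equation: det(A - λI) = 0
λ² - (trace)λ + (det) = 0
trace = 3 + 4 = 7, det = (3)(4) - (5)(0) = 12
λ² - (7)λ + (12) = 0
λ = (7 ± √((7)² - 4·(12))) / 2 = (7 ± √1) / 2
Solving: λ = 3, 4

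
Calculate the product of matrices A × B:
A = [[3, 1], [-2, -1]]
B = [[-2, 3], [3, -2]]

Matrix multiplication:
C[0][0] = 3×-2 + 1×3 = -3
C[0][1] = 3×3 + 1×-2 = 7
C[1][0] = -2×-2 + -1×3 = 1
C[1][1] = -2×3 + -1×-2 = -4
Result: [[-3, 7], [1, -4]]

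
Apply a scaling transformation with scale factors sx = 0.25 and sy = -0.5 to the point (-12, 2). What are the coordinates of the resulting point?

Scaling matrix:
[[0.25, 0], [0, -0.50]]
Result: (-12 × 0.25, 2 × -0.5) = (-3, -1)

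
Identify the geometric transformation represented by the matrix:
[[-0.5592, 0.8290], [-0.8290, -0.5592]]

This matrix represents: rotation by 236° counterclockwise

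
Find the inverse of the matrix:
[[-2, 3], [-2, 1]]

For [[a,b],[c,d]], inverse = (1/det)·[[d,-b],[-c,a]]
det = (-2)(1) - (3)(-2) = -2 - -6 = 4
Inverse = (1/4)·[[1, -3], [2, -2]]
= [[1/4, -3/4], [1/2, -1/2]]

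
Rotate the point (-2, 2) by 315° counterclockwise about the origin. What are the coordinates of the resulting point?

Rotation matrix for 315°: [[cos 315°, -sin 315°], [sin 315°, cos 315°]] ≈ [[0.707107, 0.707107], [-0.707107, 0.707107]]
[[0.707107, 0.707107], [-0.707107, 0.707107]] × [-2, 2]ᵀ ≈ [0, 2.8284]ᵀ
Result: (0, 2.8284)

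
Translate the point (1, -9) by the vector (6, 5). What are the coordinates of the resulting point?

Translation by (6, 5) (homogeneous matrix [[1, 0, 6], [0, 1, 5], [0, 0, 1]]):
x' = 1 + 6 = 7
y' = -9 + 5 = -4
Result: (7, -4)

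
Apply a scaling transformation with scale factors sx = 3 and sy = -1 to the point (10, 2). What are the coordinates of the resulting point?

Scaling matrix:
[[3, 0], [0, -1]]
Result: (10 × 3, 2 × -1) = (30, -2)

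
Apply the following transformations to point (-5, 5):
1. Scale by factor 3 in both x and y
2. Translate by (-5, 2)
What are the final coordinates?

Step 1: Scale (-5, 5) by 3 → (-15, 15)
Step 2: Translate by (-5, 2) → (-20, 17)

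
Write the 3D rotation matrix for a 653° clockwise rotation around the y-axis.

Rotation matrix for clockwise 653° around y-axis:
A clockwise rotation by 653° is a counterclockwise rotation by -653°.
cos(-653°) = 0.3907, sin(-653°) = 0.9205
Result: [[0.3907, 0, 0.9205], [0, 1, 0], [-0.9205, 0, 0.3907]]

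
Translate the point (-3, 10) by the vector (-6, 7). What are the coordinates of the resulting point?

Translation by (-6, 7) (homogeneous matrix [[1, 0, -6], [0, 1, 7], [0, 0, 1]]):
x' = -3 + -6 = -9
y' = 10 + 7 = 17
Result: (-9, 17)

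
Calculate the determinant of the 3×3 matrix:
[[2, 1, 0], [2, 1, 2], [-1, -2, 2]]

Expansion along first row:
det = 2·det([[1,2],[-2,2]]) - 1·det([[2,2],[-1,2]]) + 0·det([[2,1],[-1,-2]])
    = 2·(1·2 - 2·-2) - 1·(2·2 - 2·-1) + 0·(2·-2 - 1·-1)
    = 2·6 - 1·6 + 0·-3
    = 12 + -6 + 0 = 6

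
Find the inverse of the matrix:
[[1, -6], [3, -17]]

For [[a,b],[c,d]], inverse = (1/det)·[[d,-b],[-c,a]]
det = (1)(-17) - (-6)(3) = -17 - -18 = 1
Inverse = [[-17, 6], [-3, 1]]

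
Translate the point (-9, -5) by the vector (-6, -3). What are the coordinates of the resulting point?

Translation by (-6, -3) (homogeneous matrix [[1, 0, -6], [0, 1, -3], [0, 0, 1]]):
x' = -9 + -6 = -15
y' = -5 + -3 = -8
Result: (-15, -8)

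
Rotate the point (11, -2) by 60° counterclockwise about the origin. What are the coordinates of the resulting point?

Rotation matrix for 60°: [[cos 60°, -sin 60°], [sin 60°, cos 60°]] ≈ [[0.500000, -0.866025], [0.866025, 0.500000]]
[[0.500000, -0.866025], [0.866025, 0.500000]] × [11, -2]ᵀ ≈ [7.2321, 8.5263]ᵀ
Result: (7.2321, 8.5263)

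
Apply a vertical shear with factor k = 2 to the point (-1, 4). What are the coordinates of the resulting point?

Shear matrix for vertical shear with factor k = 2:
[[1, 0], [2, 1]]
Result: (-1, 4) → (-1, 2)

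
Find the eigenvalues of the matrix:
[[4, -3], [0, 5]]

Characteristic equation: det(A - λI) = 0
λ² - (trace)λ + (det) = 0
trace = 4 + 5 = 9, det = (4)(5) - (-3)(0) = 20
λ² - (9)λ + (20) = 0
λ = (9 ± √((9)² - 4·(20))) / 2 = (9 ± √1) / 2
Solving: λ = 4, 5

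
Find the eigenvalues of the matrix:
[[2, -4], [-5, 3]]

Characteristic equation: det(A - λI) = 0
λ² - (trace)λ + (det) = 0
trace = 2 + 3 = 5, det = (2)(3) - (-4)(-5) = -14
λ² - (5)λ + (-14) = 0
λ = (5 ± √((5)² - 4·(-14))) / 2 = (5 ± √81) / 2
Solving: λ = -2, 7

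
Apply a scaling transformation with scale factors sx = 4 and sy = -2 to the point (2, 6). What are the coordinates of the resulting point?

Scaling matrix:
[[4, 0], [0, -2]]
Result: (2 × 4, 6 × -2) = (8, -12)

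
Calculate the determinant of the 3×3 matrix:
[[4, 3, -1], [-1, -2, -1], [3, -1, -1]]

Expansion along first row:
det = 4·det([[-2,-1],[-1,-1]]) - 3·det([[-1,-1],[3,-1]]) + -1·det([[-1,-2],[3,-1]])
    = 4·(-2·-1 - -1·-1) - 3·(-1·-1 - -1·3) + -1·(-1·-1 - -2·3)
    = 4·1 - 3·4 + -1·7
    = 4 + -12 + -7 = -15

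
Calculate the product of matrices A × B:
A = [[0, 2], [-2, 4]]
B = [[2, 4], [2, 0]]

Matrix multiplication:
C[0][0] = 0×2 + 2×2 = 4
C[0][1] = 0×4 + 2×0 = 0
C[1][0] = -2×2 + 4×2 = 4
C[1][1] = -2×4 + 4×0 = -8
Result: [[4, 0], [4, -8]]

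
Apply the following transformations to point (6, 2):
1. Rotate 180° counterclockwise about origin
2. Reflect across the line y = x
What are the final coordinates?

Step 1: Rotate 180° → (-6, -2)
Step 2: Reflect across line y = x → (-2, -6)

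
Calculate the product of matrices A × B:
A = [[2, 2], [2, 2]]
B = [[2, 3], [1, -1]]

Matrix multiplication:
C[0][0] = 2×2 + 2×1 = 6
C[0][1] = 2×3 + 2×-1 = 4
C[1][0] = 2×2 + 2×1 = 6
C[1][1] = 2×3 + 2×-1 = 4
Result: [[6, 4], [6, 4]]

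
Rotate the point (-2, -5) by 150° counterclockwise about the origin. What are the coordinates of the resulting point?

Rotation matrix for 150°: [[cos 150°, -sin 150°], [sin 150°, cos 150°]] ≈ [[-0.866025, -0.500000], [0.500000, -0.866025]]
[[-0.866025, -0.500000], [0.500000, -0.866025]] × [-2, -5]ᵀ ≈ [4.2321, 3.3301]ᵀ
Result: (4.2321, 3.3301)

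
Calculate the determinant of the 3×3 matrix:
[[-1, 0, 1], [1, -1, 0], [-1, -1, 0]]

Expansion along first row:
det = -1·det([[-1,0],[-1,0]]) - 0·det([[1,0],[-1,0]]) + 1·det([[1,-1],[-1,-1]])
    = -1·(-1·0 - 0·-1) - 0·(1·0 - 0·-1) + 1·(1·-1 - -1·-1)
    = -1·0 - 0·0 + 1·-2
    = 0 + 0 + -2 = -2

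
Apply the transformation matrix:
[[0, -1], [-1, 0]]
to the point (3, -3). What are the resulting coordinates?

Matrix multiplication:
[[0, -1], [-1, 0]] × [3, -3]ᵀ
= [(0)(3) + (-1)(-3), (-1)(3) + (0)(-3)]ᵀ
= [3, -3]ᵀ
Result: (3, -3)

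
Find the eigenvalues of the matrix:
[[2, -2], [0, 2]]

Characteristic equation: det(A - λI) = 0
λ² - (trace)λ + (det) = 0
trace = 2 + 2 = 4, det = (2)(2) - (-2)(0) = 4
λ² - (4)λ + (4) = 0
λ = (4 ± √((4)² - 4·(4))) / 2 = (4 ± √0) / 2
Solving: λ = 2, 2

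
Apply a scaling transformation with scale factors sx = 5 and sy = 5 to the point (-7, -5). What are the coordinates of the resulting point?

Scaling matrix:
[[5, 0], [0, 5]]
Result: (-7 × 5, -5 × 5) = (-35, -25)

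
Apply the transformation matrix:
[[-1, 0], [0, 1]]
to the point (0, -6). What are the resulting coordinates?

Matrix multiplication:
[[-1, 0], [0, 1]] × [0, -6]ᵀ
= [(-1)(0) + (0)(-6), (0)(0) + (1)(-6)]ᵀ
= [0, -6]ᵀ
Result: (0, -6)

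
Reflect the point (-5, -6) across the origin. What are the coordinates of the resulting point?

Reflection across origin: (-5, -6) → (5, 6)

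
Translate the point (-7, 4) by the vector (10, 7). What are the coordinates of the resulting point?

Translation by (10, 7) (homogeneous matrix [[1, 0, 10], [0, 1, 7], [0, 0, 1]]):
x' = -7 + 10 = 3
y' = 4 + 7 = 11
Result: (3, 11)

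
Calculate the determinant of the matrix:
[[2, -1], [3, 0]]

For a 2×2 matrix [[a, b], [c, d]], det = ad - bc
det = (2)(0) - (-1)(3) = 0 - -3 = 3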